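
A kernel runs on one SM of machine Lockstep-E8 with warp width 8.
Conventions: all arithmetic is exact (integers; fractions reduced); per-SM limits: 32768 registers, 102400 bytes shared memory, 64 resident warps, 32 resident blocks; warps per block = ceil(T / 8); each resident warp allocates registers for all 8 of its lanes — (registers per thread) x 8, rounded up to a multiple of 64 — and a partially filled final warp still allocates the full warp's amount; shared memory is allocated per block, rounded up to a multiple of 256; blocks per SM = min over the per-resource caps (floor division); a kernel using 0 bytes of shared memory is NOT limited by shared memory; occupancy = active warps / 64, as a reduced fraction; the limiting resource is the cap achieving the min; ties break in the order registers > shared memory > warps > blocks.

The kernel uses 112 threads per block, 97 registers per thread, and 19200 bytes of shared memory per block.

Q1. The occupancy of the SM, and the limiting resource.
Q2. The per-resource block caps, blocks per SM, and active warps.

Answer: occupancy 7/16, limited by registers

registers: 2 blocks
shared memory: 5 blocks
warps: 4 blocks
blocks: 32 blocks

Answer: 2 blocks, 28 active warps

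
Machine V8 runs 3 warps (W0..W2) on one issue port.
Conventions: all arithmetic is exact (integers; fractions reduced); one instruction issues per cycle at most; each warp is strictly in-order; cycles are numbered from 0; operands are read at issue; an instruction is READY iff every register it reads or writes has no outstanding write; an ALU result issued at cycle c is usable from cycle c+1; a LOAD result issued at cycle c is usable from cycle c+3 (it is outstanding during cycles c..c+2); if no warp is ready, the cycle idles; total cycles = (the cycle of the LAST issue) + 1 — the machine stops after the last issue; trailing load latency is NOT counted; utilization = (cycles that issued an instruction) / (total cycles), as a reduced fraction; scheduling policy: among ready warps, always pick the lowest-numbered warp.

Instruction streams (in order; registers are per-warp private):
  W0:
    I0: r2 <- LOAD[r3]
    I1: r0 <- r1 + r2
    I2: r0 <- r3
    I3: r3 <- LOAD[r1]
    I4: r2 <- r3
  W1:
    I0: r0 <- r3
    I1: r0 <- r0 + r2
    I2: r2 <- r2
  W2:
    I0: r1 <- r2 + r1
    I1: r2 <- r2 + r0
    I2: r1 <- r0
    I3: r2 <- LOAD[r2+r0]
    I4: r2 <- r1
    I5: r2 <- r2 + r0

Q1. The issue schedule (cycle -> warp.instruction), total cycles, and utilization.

cycle 0: W0.I0
cycle 1: W1.I0
cycle 2: W1.I1
cycle 3: W0.I1
cycle 4: W0.I2
cycle 5: W0.I3
cycle 6: W1.I2
cycle 7: W2.I0
cycle 8: W0.I4
cycle 9: W2.I1
cycle 10: W2.I2
cycle 11: W2.I3
cycle 12: idle
cycle 13: idle
cycle 14: W2.I4
cycle 15: W2.I5

Answer: 16 cycles, utilization 7/8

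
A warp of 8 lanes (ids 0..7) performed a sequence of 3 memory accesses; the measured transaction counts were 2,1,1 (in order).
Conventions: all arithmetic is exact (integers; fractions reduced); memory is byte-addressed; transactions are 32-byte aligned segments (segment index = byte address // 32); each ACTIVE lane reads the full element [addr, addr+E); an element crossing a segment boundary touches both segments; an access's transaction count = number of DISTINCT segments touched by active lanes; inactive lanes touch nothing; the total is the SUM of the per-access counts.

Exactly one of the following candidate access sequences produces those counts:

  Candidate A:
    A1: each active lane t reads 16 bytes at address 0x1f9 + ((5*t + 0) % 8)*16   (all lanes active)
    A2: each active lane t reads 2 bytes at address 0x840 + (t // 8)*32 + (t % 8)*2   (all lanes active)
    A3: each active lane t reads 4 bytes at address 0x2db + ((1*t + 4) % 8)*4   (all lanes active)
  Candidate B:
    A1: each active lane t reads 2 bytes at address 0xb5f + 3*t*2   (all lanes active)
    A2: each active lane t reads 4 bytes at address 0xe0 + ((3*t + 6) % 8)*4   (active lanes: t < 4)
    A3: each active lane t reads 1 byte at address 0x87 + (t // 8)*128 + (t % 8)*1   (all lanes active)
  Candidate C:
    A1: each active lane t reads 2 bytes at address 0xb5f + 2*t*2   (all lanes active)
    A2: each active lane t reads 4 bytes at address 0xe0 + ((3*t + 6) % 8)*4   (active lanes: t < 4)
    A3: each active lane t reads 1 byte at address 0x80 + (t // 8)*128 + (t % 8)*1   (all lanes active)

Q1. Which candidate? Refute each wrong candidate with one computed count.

A: A1 gives 5 transactions, not 2
B: A1 gives 3 transactions, not 2
C: all counts match (2,1,1)

Answer: C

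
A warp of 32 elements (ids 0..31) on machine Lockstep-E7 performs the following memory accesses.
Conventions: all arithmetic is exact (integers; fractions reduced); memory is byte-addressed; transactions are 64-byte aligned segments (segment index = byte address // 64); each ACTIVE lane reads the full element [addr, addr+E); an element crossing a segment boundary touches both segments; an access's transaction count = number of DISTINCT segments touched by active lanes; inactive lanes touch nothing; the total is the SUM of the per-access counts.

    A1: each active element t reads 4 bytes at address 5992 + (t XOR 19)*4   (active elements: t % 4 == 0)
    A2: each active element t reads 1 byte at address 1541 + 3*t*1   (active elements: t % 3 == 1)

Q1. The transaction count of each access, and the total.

A1: 3 transactions
A2: 2 transactions

Answer: 3,2; total 5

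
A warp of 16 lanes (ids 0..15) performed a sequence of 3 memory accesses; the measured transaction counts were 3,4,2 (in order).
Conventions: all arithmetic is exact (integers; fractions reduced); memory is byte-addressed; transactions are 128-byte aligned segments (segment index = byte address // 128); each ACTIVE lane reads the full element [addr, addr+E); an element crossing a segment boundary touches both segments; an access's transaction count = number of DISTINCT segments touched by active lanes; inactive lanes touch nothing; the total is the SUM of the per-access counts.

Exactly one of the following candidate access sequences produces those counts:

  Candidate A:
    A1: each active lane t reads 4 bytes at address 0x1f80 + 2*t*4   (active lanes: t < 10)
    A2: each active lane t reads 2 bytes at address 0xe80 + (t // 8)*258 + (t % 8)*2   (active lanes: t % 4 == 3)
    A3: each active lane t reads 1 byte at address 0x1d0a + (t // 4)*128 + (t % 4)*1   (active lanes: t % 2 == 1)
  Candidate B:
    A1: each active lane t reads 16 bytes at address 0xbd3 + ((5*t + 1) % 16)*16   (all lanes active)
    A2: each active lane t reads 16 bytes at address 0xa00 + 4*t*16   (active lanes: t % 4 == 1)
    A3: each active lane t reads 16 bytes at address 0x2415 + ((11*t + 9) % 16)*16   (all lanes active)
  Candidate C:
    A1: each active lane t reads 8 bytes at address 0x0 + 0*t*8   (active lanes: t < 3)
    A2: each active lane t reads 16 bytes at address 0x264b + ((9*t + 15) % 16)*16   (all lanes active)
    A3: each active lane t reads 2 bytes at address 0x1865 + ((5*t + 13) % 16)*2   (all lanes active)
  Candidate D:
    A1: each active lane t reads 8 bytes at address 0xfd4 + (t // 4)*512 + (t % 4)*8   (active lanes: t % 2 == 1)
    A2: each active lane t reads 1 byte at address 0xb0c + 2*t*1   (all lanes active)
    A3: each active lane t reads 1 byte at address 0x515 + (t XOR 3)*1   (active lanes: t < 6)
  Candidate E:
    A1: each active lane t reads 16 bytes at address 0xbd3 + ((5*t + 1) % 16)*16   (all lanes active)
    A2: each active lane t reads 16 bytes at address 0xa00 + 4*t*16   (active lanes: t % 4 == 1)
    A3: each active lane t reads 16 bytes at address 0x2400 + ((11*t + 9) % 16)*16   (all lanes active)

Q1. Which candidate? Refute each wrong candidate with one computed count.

A: A1 gives 1 transaction, not 3
B: A3 gives 3 transactions, not 2
C: A1 gives 1 transaction, not 3
D: A1 gives 4 transactions, not 3
E: all counts match (3,4,2)

Answer: E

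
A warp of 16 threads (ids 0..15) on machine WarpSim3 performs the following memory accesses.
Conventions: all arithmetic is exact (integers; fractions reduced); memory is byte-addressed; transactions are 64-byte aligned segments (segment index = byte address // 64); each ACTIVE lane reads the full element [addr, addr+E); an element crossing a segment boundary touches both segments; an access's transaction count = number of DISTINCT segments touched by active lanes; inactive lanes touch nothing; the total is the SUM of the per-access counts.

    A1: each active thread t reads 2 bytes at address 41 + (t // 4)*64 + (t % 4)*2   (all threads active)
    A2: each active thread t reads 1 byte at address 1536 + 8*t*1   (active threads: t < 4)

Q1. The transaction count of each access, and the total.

A1: 4 transactions
A2: 1 transaction

Answer: 4,1; total 5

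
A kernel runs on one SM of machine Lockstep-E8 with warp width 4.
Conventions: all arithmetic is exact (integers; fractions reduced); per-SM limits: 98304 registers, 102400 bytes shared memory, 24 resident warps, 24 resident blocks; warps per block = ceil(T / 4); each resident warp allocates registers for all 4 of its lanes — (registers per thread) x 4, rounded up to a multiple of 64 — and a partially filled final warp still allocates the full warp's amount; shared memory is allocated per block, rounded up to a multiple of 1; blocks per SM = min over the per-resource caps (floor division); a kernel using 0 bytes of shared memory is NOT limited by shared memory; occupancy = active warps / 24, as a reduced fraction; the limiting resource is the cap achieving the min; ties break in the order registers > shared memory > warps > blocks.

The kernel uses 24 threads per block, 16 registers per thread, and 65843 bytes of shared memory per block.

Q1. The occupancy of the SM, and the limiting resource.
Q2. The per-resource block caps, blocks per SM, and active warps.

Answer: occupancy 1/4, limited by shared memory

registers: 256 blocks
shared memory: 1 block
warps: 4 blocks
blocks: 24 blocks

Answer: 1 block, 6 active warps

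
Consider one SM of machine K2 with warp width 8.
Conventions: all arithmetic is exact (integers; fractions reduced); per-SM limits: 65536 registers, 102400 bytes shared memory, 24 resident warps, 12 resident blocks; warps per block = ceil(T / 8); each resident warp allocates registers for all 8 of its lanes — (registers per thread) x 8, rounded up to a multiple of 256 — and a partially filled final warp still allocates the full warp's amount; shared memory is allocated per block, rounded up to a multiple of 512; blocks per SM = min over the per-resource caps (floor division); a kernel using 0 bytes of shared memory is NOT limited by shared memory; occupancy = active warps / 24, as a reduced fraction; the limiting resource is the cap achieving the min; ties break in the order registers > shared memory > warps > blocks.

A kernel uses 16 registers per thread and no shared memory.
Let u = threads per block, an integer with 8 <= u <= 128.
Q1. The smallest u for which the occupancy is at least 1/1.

Answer: u = 9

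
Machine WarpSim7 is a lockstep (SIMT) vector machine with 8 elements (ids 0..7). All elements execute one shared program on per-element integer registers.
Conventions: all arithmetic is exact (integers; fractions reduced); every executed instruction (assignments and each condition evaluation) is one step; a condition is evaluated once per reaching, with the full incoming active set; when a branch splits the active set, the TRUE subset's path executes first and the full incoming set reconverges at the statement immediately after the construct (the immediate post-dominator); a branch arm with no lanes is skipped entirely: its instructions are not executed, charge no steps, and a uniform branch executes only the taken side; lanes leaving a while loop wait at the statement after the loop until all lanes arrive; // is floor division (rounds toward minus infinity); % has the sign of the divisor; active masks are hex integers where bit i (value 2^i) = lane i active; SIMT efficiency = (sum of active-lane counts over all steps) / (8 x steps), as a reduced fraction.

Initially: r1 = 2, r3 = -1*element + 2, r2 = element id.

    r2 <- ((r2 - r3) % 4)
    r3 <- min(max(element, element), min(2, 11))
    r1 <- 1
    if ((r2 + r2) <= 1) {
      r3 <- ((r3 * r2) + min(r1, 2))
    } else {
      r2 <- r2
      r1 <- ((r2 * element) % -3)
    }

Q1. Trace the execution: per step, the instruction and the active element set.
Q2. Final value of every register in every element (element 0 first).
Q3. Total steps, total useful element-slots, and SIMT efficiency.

step 0: r2 <- ((r2 - r3) % 4)        0xff
step 1: r3 <- min(max(element, element), min(2, 11)) 0xff
step 2: r1 <- 1                      0xff
step 3: eval ((r2 + r2) <= 1)        0xff
step 4: r3 <- ((r3 * r2) + min(r1, 2)) 0xaa
step 5: r2 <- r2                     0x55
step 6: r1 <- ((r2 * element) % -3)  0x55

Answer: 7 steps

r1: 0,1,-2,1,-1,1,0,1
r3: 0,1,2,1,2,1,2,1
r2: 2,0,2,0,2,0,2,0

steps = 7; useful = 44; efficiency = 44/56 = 11/14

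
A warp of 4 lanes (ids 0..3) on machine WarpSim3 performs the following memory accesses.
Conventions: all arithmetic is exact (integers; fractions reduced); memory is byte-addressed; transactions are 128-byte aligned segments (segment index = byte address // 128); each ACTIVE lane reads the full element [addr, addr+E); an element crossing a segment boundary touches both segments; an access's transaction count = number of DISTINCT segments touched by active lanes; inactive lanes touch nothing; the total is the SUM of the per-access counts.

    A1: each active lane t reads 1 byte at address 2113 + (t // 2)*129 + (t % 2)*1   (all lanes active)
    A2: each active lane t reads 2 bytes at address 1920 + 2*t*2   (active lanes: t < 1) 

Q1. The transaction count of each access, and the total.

A1: 2 transactions
A2: 1 transaction

Answer: 2,1; total 3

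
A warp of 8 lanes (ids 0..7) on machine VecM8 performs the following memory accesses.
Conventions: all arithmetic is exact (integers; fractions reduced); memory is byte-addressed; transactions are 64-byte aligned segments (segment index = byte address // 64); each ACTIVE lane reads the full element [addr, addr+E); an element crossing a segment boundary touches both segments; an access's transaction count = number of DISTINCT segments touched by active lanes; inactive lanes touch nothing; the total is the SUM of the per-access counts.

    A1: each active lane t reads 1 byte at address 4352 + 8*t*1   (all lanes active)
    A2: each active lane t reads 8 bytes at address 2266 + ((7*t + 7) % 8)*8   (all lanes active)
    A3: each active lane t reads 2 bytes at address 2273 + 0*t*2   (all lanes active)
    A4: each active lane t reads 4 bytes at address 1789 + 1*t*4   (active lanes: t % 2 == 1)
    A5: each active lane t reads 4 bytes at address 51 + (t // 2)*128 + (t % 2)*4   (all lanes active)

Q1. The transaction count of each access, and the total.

A1: 1 transaction
A2: 2 transactions
A3: 1 transaction
A4: 1 transaction
A5: 4 transactions

Answer: 1,2,1,1,4; total 9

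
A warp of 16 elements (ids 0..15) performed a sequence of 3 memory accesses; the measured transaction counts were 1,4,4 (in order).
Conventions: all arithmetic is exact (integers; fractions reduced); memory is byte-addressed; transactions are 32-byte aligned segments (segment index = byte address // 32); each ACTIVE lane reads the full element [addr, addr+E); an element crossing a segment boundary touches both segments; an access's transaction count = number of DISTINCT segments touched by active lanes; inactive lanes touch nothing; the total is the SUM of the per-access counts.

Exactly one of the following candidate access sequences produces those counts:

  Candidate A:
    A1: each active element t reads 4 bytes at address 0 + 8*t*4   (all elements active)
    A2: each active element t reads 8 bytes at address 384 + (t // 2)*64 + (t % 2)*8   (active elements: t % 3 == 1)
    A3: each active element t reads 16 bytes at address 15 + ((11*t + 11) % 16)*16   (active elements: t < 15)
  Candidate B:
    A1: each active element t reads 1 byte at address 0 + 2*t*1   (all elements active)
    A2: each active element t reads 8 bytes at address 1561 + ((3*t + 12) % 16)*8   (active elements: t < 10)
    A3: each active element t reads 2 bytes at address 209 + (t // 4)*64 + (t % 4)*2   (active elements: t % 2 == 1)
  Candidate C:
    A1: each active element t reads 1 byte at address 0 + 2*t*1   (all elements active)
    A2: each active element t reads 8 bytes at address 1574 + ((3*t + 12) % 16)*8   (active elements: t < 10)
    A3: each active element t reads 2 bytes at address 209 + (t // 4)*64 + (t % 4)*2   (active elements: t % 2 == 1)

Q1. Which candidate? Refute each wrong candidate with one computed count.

A: A1 gives 16 transactions, not 1
C: A2 gives 5 transactions, not 4
B: all counts match (1,4,4)

Answer: B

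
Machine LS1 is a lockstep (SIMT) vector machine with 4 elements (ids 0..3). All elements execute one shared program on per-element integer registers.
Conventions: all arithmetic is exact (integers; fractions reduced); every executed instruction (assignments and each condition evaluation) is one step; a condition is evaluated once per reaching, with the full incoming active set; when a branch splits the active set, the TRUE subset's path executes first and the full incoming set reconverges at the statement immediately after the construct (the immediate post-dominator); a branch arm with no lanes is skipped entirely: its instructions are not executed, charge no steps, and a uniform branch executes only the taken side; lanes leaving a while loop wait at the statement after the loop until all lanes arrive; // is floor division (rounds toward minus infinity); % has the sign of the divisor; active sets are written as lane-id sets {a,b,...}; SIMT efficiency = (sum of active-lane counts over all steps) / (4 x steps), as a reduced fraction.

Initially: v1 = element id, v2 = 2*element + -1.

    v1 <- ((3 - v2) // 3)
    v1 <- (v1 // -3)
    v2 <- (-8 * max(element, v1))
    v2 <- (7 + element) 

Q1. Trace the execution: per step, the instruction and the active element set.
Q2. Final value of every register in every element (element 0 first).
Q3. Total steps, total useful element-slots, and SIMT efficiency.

step 0: v1 <- ((3 - v2) // 3)        {0,1,2,3}
step 1: v1 <- (v1 // -3)             {0,1,2,3}
step 2: v2 <- (-8 * max(element, v1)) {0,1,2,3}
step 3: v2 <- (7 + element)          {0,1,2,3}

Answer: 4 steps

v1: -1,0,0,0
v2: 7,8,9,10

steps = 4; useful = 16; efficiency = 16/16 = 1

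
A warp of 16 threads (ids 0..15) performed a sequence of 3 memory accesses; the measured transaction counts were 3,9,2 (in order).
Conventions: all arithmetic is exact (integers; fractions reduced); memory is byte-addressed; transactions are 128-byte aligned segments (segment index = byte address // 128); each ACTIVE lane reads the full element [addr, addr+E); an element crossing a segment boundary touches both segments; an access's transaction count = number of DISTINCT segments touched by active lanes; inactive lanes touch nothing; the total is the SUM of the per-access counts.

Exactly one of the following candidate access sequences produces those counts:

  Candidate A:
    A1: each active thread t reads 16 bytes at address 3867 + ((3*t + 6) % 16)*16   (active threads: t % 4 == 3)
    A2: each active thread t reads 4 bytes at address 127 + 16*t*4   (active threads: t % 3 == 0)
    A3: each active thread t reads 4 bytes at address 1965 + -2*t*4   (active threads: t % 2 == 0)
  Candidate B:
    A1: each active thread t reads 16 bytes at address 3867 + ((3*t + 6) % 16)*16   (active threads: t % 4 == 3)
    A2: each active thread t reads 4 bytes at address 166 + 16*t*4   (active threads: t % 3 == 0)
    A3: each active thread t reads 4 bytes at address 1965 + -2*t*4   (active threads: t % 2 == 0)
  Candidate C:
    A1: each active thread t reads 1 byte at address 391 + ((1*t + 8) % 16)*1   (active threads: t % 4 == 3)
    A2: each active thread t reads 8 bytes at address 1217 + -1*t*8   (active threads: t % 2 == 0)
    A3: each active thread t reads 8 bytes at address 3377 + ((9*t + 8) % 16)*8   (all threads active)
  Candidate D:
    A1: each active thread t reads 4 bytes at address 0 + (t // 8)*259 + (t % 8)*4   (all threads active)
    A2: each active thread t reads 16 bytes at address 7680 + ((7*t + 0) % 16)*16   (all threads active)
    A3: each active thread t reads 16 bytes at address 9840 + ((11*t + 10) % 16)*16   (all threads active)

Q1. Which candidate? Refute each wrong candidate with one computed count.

B: A2 gives 6 transactions, not 9
C: A1 gives 1 transaction, not 3
D: A1 gives 2 transactions, not 3
A: all counts match (3,9,2)

Answer: A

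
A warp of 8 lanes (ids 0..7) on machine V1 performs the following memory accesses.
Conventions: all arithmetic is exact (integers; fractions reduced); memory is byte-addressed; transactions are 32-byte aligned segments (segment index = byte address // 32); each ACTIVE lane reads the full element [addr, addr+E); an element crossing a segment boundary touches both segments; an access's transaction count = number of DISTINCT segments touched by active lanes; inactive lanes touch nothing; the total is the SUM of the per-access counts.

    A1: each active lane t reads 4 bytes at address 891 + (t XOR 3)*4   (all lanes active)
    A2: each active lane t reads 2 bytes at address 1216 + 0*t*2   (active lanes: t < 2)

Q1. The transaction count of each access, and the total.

A1: 2 transactions
A2: 1 transaction

Answer: 2,1; total 3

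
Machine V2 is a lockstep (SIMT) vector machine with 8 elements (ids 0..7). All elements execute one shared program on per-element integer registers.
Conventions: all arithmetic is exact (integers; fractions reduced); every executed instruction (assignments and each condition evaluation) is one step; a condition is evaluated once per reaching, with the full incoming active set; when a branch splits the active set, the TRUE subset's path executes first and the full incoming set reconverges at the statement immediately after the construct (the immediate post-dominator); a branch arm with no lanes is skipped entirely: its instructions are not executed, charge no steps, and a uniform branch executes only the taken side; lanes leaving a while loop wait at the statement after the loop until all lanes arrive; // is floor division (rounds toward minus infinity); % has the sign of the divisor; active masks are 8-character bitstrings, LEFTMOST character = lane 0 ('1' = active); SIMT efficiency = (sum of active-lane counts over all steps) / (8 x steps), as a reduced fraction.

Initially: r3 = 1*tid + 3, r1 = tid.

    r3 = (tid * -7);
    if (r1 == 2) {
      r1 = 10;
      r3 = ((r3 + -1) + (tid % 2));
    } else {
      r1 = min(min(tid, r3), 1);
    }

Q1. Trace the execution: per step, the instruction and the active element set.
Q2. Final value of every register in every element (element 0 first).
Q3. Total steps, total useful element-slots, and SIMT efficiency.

step 0: r3 <- (tid * -7)             11111111
step 1: eval (r1 == 2)               11111111
step 2: r1 <- 10                     00100000
step 3: r3 <- ((r3 + -1) + (tid % 2)) 00100000
step 4: r1 <- min(min(tid, r3), 1)   11011111

Answer: 5 steps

r3: 0,-7,-15,-21,-28,-35,-42,-49
r1: 0,-7,10,-21,-28,-35,-42,-49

steps = 5; useful = 25; efficiency = 25/40 = 5/8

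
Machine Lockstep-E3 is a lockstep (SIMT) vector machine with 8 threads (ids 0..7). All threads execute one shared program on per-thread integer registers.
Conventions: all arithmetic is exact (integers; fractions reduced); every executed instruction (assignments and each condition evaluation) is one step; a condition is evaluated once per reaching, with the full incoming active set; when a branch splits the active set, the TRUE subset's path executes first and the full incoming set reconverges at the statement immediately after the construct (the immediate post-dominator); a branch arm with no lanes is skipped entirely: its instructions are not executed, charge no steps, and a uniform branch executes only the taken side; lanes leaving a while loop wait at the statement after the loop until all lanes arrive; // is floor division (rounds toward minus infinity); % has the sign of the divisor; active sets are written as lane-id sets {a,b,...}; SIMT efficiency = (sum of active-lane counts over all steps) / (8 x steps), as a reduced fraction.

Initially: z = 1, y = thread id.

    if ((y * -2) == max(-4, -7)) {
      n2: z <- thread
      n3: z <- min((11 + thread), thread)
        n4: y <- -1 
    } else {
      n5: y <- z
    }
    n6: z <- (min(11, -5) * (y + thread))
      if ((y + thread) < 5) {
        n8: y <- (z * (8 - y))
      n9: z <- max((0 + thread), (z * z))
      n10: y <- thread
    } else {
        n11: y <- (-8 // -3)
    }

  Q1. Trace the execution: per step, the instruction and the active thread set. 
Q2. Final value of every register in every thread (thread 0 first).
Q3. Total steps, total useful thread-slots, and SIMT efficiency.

step 0: eval ((y * -2) == max(-4, -7)) {0,1,2,3,4,5,6,7}
step 1: z <- thread                  {2}
step 2: z <- min((11 + thread), thread) {2}
step 3: y <- -1                      {2}
step 4: y <- z                       {0,1,3,4,5,6,7}
step 5: z <- (min(11, -5) * (y + thread)) {0,1,2,3,4,5,6,7}
step 6: eval ((y + thread) < 5)      {0,1,2,3,4,5,6,7}
step 7: y <- (z * (8 - y))           {0,1,2,3}
step 8: z <- max((0 + thread), (z * z)) {0,1,2,3}
step 9: y <- thread                  {0,1,2,3}
step 10: y <- (-8 // -3)              {4,5,6,7}

Answer: 11 steps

z: 25,100,25,400,-25,-30,-35,-40
y: 0,1,2,3,2,2,2,2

steps = 11; useful = 50; efficiency = 50/88 = 25/44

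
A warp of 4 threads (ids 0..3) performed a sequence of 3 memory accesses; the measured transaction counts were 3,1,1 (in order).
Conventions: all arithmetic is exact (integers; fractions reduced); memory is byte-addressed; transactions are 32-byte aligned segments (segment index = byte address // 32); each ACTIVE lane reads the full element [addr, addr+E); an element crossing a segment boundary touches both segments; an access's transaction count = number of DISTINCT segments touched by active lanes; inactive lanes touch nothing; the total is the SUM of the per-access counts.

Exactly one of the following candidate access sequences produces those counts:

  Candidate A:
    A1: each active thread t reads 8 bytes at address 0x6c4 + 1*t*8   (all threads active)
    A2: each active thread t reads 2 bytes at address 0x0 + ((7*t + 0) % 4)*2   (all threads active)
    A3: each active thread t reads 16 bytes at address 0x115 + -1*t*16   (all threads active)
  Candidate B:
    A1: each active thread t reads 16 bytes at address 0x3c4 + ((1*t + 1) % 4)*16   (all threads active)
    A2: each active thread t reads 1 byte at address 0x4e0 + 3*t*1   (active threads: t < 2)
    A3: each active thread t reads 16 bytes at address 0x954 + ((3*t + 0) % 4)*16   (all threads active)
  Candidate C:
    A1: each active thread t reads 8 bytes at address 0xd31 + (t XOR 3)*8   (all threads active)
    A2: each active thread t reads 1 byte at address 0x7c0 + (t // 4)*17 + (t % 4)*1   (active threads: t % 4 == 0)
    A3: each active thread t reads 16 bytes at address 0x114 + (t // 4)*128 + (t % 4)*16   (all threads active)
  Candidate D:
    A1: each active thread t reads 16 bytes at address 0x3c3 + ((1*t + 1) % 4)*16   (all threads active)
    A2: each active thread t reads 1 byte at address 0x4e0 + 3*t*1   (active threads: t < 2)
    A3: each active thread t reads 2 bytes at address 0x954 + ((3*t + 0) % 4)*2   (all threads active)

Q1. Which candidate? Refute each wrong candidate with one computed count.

A: A1 gives 2 transactions, not 3
B: A3 gives 3 transactions, not 1
C: A1 gives 2 transactions, not 3
D: all counts match (3,1,1)

Answer: D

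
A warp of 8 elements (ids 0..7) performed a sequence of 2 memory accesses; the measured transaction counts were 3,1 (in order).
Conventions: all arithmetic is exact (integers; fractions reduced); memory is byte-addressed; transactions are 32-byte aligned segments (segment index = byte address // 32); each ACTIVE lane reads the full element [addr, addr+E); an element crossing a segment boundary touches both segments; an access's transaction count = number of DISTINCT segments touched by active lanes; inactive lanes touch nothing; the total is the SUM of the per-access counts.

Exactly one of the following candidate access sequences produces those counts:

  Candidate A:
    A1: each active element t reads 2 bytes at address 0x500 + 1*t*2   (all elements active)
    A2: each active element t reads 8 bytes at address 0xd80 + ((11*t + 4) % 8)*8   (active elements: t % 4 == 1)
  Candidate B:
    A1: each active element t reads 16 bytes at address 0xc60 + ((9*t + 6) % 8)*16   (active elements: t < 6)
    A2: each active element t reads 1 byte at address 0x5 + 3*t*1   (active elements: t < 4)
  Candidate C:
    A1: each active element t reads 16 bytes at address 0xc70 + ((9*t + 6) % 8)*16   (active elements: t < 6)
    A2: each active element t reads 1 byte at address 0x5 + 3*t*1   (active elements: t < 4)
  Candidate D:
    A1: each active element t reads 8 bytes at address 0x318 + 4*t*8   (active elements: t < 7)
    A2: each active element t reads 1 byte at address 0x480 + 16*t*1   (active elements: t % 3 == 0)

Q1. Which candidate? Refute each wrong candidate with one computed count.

A: A1 gives 1 transaction, not 3
C: A1 gives 5 transactions, not 3
D: A1 gives 7 transactions, not 3
B: all counts match (3,1)

Answer: B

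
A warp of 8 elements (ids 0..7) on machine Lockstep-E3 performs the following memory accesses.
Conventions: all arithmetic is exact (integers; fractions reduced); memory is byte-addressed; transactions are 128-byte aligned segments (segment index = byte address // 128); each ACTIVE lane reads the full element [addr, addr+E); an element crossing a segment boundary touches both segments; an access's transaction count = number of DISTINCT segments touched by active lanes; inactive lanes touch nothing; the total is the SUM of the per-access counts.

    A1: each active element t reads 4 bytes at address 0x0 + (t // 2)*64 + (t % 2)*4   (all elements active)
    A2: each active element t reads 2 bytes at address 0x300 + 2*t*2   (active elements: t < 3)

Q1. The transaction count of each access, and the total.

A1: 2 transactions
A2: 1 transaction

Answer: 2,1; total 3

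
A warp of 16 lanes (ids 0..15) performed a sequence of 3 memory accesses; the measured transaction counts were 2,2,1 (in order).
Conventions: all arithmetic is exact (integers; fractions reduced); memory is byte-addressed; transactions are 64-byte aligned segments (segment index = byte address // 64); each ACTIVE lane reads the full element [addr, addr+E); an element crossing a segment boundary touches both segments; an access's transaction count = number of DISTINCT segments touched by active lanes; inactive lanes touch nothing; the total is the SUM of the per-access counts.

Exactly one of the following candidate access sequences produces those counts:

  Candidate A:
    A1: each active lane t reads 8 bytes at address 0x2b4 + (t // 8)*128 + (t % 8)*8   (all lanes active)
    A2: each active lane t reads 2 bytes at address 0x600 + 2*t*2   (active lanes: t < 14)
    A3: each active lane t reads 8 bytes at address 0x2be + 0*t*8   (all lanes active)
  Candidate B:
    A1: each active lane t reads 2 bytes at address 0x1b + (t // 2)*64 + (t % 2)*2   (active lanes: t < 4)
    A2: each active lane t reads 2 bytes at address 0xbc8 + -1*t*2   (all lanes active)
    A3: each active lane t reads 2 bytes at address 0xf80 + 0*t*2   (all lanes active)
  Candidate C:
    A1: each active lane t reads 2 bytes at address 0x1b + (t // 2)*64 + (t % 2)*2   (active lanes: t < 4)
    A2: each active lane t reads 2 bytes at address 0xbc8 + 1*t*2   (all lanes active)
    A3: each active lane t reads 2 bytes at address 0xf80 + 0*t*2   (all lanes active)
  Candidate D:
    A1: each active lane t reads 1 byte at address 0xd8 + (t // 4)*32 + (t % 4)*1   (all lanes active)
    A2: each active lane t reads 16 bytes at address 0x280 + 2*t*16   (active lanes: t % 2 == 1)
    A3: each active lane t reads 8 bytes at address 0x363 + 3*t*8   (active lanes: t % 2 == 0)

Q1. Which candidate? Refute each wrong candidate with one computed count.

A: A1 gives 4 transactions, not 2
C: A2 gives 1 transaction, not 2
D: A2 gives 8 transactions, not 2
B: all counts match (2,2,1)

Answer: B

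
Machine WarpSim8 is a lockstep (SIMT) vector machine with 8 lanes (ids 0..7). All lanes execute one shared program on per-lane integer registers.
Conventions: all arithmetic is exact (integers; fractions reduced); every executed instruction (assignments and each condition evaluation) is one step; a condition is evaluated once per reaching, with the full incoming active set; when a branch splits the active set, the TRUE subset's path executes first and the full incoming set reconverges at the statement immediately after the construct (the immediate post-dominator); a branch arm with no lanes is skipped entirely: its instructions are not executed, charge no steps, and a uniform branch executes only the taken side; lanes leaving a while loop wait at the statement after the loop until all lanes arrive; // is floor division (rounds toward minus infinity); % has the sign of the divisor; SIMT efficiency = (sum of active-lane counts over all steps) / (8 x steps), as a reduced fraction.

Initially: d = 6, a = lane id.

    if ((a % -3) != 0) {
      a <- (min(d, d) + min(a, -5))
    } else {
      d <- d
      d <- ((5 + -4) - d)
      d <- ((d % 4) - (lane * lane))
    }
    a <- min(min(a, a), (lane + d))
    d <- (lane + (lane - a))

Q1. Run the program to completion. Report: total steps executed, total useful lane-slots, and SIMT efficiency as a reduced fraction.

Answer: 7 steps, 38 useful, 19/28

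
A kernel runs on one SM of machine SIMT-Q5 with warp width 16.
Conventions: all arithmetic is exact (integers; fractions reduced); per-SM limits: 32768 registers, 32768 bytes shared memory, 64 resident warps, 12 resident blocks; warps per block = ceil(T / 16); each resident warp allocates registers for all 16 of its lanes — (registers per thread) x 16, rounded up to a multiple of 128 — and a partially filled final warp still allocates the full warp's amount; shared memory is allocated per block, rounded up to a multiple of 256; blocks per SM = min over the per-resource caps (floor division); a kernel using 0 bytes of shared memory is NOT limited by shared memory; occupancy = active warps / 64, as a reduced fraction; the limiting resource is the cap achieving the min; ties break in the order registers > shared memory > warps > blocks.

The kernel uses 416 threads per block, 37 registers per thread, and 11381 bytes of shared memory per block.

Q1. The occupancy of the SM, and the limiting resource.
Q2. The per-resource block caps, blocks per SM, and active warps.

Answer: occupancy 13/32, limited by registers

registers: 1 block
shared memory: 2 blocks
warps: 2 blocks
blocks: 12 blocks

Answer: 1 block, 26 active warps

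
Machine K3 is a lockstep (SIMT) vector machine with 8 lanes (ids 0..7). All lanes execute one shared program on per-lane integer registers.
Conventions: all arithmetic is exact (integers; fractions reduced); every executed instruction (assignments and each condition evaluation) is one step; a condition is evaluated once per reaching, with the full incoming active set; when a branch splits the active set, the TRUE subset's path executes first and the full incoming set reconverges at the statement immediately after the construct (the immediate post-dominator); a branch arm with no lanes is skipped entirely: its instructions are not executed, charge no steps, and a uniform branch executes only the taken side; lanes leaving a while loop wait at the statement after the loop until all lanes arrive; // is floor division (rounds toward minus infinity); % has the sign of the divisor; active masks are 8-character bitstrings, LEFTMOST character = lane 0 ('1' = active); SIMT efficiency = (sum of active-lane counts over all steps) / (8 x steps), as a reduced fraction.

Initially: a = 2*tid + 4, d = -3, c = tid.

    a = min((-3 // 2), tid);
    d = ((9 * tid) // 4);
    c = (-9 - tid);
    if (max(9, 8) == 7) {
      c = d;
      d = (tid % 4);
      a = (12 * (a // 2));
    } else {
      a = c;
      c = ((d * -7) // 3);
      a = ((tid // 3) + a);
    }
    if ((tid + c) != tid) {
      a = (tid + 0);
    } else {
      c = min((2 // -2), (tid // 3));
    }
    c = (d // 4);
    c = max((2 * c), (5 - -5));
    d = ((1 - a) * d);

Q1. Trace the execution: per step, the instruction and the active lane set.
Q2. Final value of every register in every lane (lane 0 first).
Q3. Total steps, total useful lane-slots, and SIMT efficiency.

step 0: a <- min((-3 // 2), tid)     11111111
step 1: d <- ((9 * tid) // 4)        11111111
step 2: c <- (-9 - tid)              11111111
step 3: eval (max(9, 8) == 7)        11111111
step 4: a <- c                       11111111
step 5: c <- ((d * -7) // 3)         11111111
step 6: a <- ((tid // 3) + a)        11111111
step 7: eval ((tid + c) != tid)      11111111
step 8: a <- (tid + 0)               01111111
step 9: c <- min((2 // -2), (tid // 3)) 10000000
step 10: c <- (d // 4)                11111111
step 11: c <- max((2 * c), (5 - -5))  11111111
step 12: d <- ((1 - a) * d)           11111111

Answer: 13 steps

a: -9,1,2,3,4,5,6,7
d: 0,0,-4,-12,-27,-44,-65,-90
c: 10,10,10,10,10,10,10,10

steps = 13; useful = 96; efficiency = 96/104 = 12/13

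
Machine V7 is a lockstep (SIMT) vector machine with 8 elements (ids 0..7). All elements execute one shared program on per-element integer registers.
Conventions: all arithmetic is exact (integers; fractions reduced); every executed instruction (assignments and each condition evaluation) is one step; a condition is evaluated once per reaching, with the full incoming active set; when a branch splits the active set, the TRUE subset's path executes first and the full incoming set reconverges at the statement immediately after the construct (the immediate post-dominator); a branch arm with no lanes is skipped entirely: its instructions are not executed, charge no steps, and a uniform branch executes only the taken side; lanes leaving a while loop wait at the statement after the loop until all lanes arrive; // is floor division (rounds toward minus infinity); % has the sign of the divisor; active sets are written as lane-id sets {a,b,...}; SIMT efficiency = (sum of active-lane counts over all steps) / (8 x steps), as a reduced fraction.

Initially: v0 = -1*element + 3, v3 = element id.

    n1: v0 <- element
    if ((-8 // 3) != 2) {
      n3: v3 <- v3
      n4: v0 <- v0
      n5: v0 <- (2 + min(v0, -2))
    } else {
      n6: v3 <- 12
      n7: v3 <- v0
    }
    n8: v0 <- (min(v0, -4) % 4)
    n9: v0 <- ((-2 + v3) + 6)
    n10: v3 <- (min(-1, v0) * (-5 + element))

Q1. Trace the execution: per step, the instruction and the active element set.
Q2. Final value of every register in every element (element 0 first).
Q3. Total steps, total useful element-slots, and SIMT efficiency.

step 0: v0 <- element                {0,1,2,3,4,5,6,7}
step 1: eval ((-8 // 3) != 2)        {0,1,2,3,4,5,6,7}
step 2: v3 <- v3                     {0,1,2,3,4,5,6,7}
step 3: v0 <- v0                     {0,1,2,3,4,5,6,7}
step 4: v0 <- (2 + min(v0, -2))      {0,1,2,3,4,5,6,7}
step 5: v0 <- (min(v0, -4) % 4)      {0,1,2,3,4,5,6,7}
step 6: v0 <- ((-2 + v3) + 6)        {0,1,2,3,4,5,6,7}
step 7: v3 <- (min(-1, v0) * (-5 + element)) {0,1,2,3,4,5,6,7}

Answer: 8 steps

v0: 4,5,6,7,8,9,10,11
v3: 5,4,3,2,1,0,-1,-2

steps = 8; useful = 64; efficiency = 64/64 = 1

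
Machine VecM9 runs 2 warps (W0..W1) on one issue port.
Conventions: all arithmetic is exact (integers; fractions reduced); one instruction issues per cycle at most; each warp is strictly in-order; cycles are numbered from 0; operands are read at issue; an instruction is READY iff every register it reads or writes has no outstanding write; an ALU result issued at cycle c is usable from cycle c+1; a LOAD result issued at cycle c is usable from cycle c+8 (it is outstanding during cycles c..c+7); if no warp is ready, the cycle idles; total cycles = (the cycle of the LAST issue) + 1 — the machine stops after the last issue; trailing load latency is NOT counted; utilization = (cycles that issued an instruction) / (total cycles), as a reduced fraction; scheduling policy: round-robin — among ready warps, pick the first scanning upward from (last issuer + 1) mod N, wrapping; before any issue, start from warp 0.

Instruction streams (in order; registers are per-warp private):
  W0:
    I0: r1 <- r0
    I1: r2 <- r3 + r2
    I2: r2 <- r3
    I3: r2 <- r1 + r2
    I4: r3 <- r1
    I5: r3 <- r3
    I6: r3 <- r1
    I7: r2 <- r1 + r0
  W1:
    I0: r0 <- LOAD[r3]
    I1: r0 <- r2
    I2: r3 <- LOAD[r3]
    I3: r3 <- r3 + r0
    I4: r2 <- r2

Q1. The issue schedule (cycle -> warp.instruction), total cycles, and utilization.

cycle 0: W0.I0
cycle 1: W1.I0
cycle 2: W0.I1
cycle 3: W0.I2
cycle 4: W0.I3
cycle 5: W0.I4
cycle 6: W0.I5
cycle 7: W0.I6
cycle 8: W0.I7
cycle 9: W1.I1
cycle 10: W1.I2
cycle 11: idle
cycle 12: idle
cycle 13: idle
cycle 14: idle
cycle 15: idle
cycle 16: idle
cycle 17: idle
cycle 18: W1.I3
cycle 19: W1.I4

Answer: 20 cycles, utilization 13/20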